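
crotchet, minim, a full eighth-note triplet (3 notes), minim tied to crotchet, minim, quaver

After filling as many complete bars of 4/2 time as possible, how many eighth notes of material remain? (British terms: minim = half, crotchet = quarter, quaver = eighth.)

3

One bar of 4/2 = 16 eighth notes.
Working in eighth notes: crotchet = 2; minim = 4; a full eighth-note triplet (3 notes) (three triplet eighths span one quarter) = 2; minim tied to crotchet (minim + crotchet) = 6; minim = 4; quaver = 1.
Altogether 2 + 4 + 2 + 6 + 4 + 1 = 19.
19 ÷ 16 = 1 complete bar with 3 eighth notes remaining.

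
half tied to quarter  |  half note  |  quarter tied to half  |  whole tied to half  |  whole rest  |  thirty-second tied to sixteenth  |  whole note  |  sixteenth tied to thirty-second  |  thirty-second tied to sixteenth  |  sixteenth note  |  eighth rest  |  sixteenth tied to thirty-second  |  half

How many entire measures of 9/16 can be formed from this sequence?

11

One bar of 9/16 = 18 thirty-second notes.
Working in thirty-second notes: half tied to quarter (half + quarter) = 24; half note = 16; quarter tied to half (quarter + half) = 24; whole tied to half (whole + half) = 48; whole rest = 32; thirty-second tied to sixteenth (thirty-second + sixteenth) = 3; whole note = 32; sixteenth tied to thirty-second (sixteenth + thirty-second) = 3; thirty-second tied to sixteenth (thirty-second + sixteenth) = 3; sixteenth note = 2; eighth rest = 4; sixteenth tied to thirty-second (sixteenth + thirty-second) = 3; half = 16.
Sum: 24 + 16 + 24 + 48 + 32 + 3 + 32 + 3 + 3 + 2 + 4 + 3 + 16 = 210.
210 ÷ 18 = 11 complete bars with 12 left over.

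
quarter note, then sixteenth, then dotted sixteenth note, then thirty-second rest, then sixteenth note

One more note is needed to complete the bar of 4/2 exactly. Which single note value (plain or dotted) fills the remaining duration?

The bar of 4/2 = 64 thirty-second notes.
Each duration in thirty-second notes: quarter note = 8; sixteenth = 2; dotted sixteenth note = 3; thirty-second rest = 1; sixteenth note = 2.
Total: 8 + 2 + 3 + 1 + 2 = 16.
Remaining: 64 − 16 = 48 thirty-second notes, which is a dotted whole note.

dotted whole note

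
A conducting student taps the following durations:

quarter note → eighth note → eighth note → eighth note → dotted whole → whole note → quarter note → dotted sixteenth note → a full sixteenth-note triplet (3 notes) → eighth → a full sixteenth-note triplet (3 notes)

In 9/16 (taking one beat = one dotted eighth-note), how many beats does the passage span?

One dotted eighth-note beat = 6 thirty-second notes.
Working in thirty-second notes: quarter note = 8; eighth note = 4; eighth note = 4; eighth note = 4; dotted whole = 48; whole note = 32; quarter note = 8; dotted sixteenth note = 3; a full sixteenth-note triplet (3 notes) (three triplet sixteenths span one eighth) = 4; eighth = 4; a full sixteenth-note triplet (3 notes) (three triplet sixteenths span one eighth) = 4.
Altogether 8 + 4 + 4 + 4 + 48 + 32 + 8 + 3 + 4 + 4 + 4 = 123.
123 ÷ 6 = 20.5 beats.

20.5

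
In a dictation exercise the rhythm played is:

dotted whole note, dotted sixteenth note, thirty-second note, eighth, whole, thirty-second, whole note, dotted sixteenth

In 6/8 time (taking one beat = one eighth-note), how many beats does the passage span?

One eighth-note beat = 4 thirty-second notes.
Each duration in thirty-second notes: dotted whole note = 48; dotted sixteenth note = 3; thirty-second note = 1; eighth = 4; whole = 32; thirty-second = 1; whole note = 32; dotted sixteenth = 3.
Total: 48 + 3 + 1 + 4 + 32 + 1 + 32 + 3 = 124.
124 ÷ 4 = 31 beats.

31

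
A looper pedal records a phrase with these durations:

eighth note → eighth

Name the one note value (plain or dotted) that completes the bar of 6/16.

eighth note

The bar of 6/16 = 3 eighth notes.
Each duration in eighth notes: eighth note = 1; eighth = 1.
Adding: 1 + 1 = 2.
Remaining: 3 − 2 = 1 eighth note, which is a eighth note.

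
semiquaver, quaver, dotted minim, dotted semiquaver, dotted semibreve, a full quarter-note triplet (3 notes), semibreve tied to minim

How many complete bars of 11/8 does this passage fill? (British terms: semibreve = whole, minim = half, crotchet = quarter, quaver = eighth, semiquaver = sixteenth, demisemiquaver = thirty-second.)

One bar of 11/8 = 44 thirty-second notes.
Convert each value to thirty-second notes: semiquaver = 2; quaver = 4; dotted minim = 24; dotted semiquaver = 3; dotted semibreve = 48; a full quarter-note triplet (3 notes) (three triplet quarters span one half) = 16; semibreve tied to minim (semibreve + minim) = 48.
Sum: 2 + 4 + 24 + 3 + 48 + 16 + 48 = 145.
145 ÷ 44 = 3 complete bars with 13 left over.

3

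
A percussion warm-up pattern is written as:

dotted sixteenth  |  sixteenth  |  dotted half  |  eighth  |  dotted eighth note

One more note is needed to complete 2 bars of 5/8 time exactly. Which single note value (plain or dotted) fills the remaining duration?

2 bars of 5/8 = 40 thirty-second notes.
Each duration in thirty-second notes: dotted sixteenth = 3; sixteenth = 2; dotted half = 24; eighth = 4; dotted eighth note = 6.
Adding: 3 + 2 + 24 + 4 + 6 = 39.
Remaining: 40 − 39 = 1 thirty-second note, which is a thirty-second note.

thirty-second note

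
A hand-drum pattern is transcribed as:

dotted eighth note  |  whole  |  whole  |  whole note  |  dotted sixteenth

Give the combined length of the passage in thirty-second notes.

105

Express everything in thirty-second notes: dotted eighth note = 6; whole = 32; whole = 32; whole note = 32; dotted sixteenth = 3.
Sum: 6 + 32 + 32 + 32 + 3 = 105 thirty-second notes.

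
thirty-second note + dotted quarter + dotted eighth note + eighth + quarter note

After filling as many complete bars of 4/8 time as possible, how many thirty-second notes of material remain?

15

One bar of 4/8 = 16 thirty-second notes.
Convert each value to thirty-second notes: thirty-second note = 1; dotted quarter = 12; dotted eighth note = 6; eighth = 4; quarter note = 8.
Sum: 1 + 12 + 6 + 4 + 8 = 31.
31 ÷ 16 = 1 complete bar with 15 thirty-second notes remaining.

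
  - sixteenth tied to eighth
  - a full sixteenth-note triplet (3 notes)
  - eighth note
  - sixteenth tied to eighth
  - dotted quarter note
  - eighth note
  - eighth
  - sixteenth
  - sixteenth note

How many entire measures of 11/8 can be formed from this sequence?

One bar of 11/8 = 22 sixteenth notes.
Convert each value to sixteenth notes: sixteenth tied to eighth (sixteenth + eighth) = 3; a full sixteenth-note triplet (3 notes) (three triplet sixteenths span one eighth) = 2; eighth note = 2; sixteenth tied to eighth (sixteenth + eighth) = 3; dotted quarter note = 6; eighth note = 2; eighth = 2; sixteenth = 1; sixteenth note = 1.
Altogether 3 + 2 + 2 + 3 + 6 + 2 + 2 + 1 + 1 = 22.
22 ÷ 22 = 1 complete bar with 0 left over.

1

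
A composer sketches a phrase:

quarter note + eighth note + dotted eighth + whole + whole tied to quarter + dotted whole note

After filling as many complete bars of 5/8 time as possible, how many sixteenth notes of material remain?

One bar of 5/8 = 10 sixteenth notes.
Express everything in sixteenth notes: quarter note = 4; eighth note = 2; dotted eighth = 3; whole = 16; whole tied to quarter (whole + quarter) = 20; dotted whole note = 24.
Total: 4 + 2 + 3 + 16 + 20 + 24 = 69.
69 ÷ 10 = 6 complete bars with 9 sixteenth notes remaining.

9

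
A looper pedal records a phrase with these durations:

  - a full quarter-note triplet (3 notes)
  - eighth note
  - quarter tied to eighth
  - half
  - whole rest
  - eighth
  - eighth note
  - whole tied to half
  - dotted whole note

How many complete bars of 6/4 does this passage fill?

3

One bar of 6/4 = 12 eighth notes.
Each duration in eighth notes: a full quarter-note triplet (3 notes) (three triplet quarters span one half) = 4; eighth note = 1; quarter tied to eighth (quarter + eighth) = 3; half = 4; whole rest = 8; eighth = 1; eighth note = 1; whole tied to half (whole + half) = 12; dotted whole note = 12.
Altogether 4 + 1 + 3 + 4 + 8 + 1 + 1 + 12 + 12 = 46.
46 ÷ 12 = 3 complete bars with 10 left over.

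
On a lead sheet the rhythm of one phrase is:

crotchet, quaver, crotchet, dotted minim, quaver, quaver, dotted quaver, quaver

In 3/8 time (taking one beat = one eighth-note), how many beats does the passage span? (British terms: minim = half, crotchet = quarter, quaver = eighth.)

One eighth-note beat = 2 sixteenth notes.
Each duration in sixteenth notes: crotchet = 4; quaver = 2; crotchet = 4; dotted minim = 12; quaver = 2; quaver = 2; dotted quaver = 3; quaver = 2.
Altogether 4 + 2 + 4 + 12 + 2 + 2 + 3 + 2 = 31.
31 ÷ 2 = 15.5 beats.

15.5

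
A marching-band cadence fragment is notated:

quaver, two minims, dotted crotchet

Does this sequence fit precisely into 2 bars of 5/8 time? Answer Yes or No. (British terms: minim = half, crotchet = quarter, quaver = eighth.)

No

One bar of 5/8 = 5 eighth notes, so 2 bars = 10.
Express everything in eighth notes: quaver = 1; minim = 4; minim = 4; dotted crotchet = 3.
Sum: 1 + 4 + 4 + 3 = 12.
12 exceeds 10, so the answer is No.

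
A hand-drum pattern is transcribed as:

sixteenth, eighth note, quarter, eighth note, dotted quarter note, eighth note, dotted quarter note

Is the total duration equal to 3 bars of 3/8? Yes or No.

No

One bar of 3/8 = 6 sixteenth notes, so 3 bars = 18.
Convert each value to sixteenth notes: sixteenth = 1; eighth note = 2; quarter = 4; eighth note = 2; dotted quarter note = 6; eighth note = 2; dotted quarter note = 6.
Sum: 1 + 2 + 4 + 2 + 6 + 2 + 6 = 23.
23 exceeds 18, so the answer is No.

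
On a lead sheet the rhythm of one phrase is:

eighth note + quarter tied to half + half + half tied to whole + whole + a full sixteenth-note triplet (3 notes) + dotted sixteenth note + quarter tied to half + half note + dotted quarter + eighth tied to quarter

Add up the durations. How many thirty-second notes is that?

Working in thirty-second notes: eighth note = 4; quarter tied to half (quarter + half) = 24; half = 16; half tied to whole (half + whole) = 48; whole = 32; a full sixteenth-note triplet (3 notes) (three triplet sixteenths span one eighth) = 4; dotted sixteenth note = 3; quarter tied to half (quarter + half) = 24; half note = 16; dotted quarter = 12; eighth tied to quarter (eighth + quarter) = 12.
Total: 4 + 24 + 16 + 48 + 32 + 4 + 3 + 24 + 16 + 12 + 12 = 195 thirty-second notes.

195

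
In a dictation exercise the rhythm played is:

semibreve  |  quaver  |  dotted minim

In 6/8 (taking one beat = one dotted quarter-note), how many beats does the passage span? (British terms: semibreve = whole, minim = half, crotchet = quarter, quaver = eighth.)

5

One dotted quarter-note beat = 3 eighth notes.
Working in eighth notes: semibreve = 8; quaver = 1; dotted minim = 6.
Sum: 8 + 1 + 6 = 15.
15 ÷ 3 = 5 beats.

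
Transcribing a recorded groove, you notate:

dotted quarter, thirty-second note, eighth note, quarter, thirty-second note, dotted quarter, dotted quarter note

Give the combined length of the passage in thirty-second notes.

50

Convert each value to thirty-second notes: dotted quarter = 12; thirty-second note = 1; eighth note = 4; quarter = 8; thirty-second note = 1; dotted quarter = 12; dotted quarter note = 12.
Total: 12 + 1 + 4 + 8 + 1 + 12 + 12 = 50 thirty-second notes.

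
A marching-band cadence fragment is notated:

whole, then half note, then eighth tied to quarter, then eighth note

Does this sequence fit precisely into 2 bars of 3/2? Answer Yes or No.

No

One bar of 3/2 = 12 eighth notes, so 2 bars = 24.
Working in eighth notes: whole = 8; half note = 4; eighth tied to quarter (eighth + quarter) = 3; eighth note = 1.
Adding: 8 + 4 + 3 + 1 = 16.
16 falls short of 24, so the answer is No.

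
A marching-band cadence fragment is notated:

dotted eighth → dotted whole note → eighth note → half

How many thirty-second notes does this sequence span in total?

In thirty-second notes: dotted eighth = 6; dotted whole note = 48; eighth note = 4; half = 16.
Total: 6 + 48 + 4 + 16 = 74 thirty-second notes.

74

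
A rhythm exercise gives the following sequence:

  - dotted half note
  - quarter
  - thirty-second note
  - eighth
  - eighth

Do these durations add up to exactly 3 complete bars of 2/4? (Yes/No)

One bar of 2/4 = 16 thirty-second notes, so 3 bars = 48.
In thirty-second notes: dotted half note = 24; quarter = 8; thirty-second note = 1; eighth = 4; eighth = 4.
Altogether 24 + 8 + 1 + 4 + 4 = 41.
41 falls short of 48, so the answer is No.

No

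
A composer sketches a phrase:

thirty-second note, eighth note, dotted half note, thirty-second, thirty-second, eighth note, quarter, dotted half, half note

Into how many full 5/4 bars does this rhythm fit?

2

One bar of 5/4 = 40 thirty-second notes.
Working in thirty-second notes: thirty-second note = 1; eighth note = 4; dotted half note = 24; thirty-second = 1; thirty-second = 1; eighth note = 4; quarter = 8; dotted half = 24; half note = 16.
Adding: 1 + 4 + 24 + 1 + 1 + 4 + 8 + 24 + 16 = 83.
83 ÷ 40 = 2 complete bars with 3 left over.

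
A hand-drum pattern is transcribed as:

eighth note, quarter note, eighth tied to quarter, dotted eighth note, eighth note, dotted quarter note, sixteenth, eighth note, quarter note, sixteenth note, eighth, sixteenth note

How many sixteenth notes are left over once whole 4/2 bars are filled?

2

One bar of 4/2 = 32 sixteenth notes.
Working in sixteenth notes: eighth note = 2; quarter note = 4; eighth tied to quarter (eighth + quarter) = 6; dotted eighth note = 3; eighth note = 2; dotted quarter note = 6; sixteenth = 1; eighth note = 2; quarter note = 4; sixteenth note = 1; eighth = 2; sixteenth note = 1.
Altogether 2 + 4 + 6 + 3 + 2 + 6 + 1 + 2 + 4 + 1 + 2 + 1 = 34.
34 ÷ 32 = 1 complete bar with 2 sixteenth notes remaining.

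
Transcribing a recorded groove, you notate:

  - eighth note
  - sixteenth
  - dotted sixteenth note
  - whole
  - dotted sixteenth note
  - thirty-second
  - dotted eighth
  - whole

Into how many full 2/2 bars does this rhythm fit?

2

One bar of 2/2 = 32 thirty-second notes.
Each duration in thirty-second notes: eighth note = 4; sixteenth = 2; dotted sixteenth note = 3; whole = 32; dotted sixteenth note = 3; thirty-second = 1; dotted eighth = 6; whole = 32.
Total: 4 + 2 + 3 + 32 + 3 + 1 + 6 + 32 = 83.
83 ÷ 32 = 2 complete bars with 19 left over.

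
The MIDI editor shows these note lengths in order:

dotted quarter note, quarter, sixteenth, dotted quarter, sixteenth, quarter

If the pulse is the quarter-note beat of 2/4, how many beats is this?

5.5

One quarter-note beat = 4 sixteenth notes.
Convert each value to sixteenth notes: dotted quarter note = 6; quarter = 4; sixteenth = 1; dotted quarter = 6; sixteenth = 1; quarter = 4.
Adding: 6 + 4 + 1 + 6 + 1 + 4 = 22.
22 ÷ 4 = 5.5 beats.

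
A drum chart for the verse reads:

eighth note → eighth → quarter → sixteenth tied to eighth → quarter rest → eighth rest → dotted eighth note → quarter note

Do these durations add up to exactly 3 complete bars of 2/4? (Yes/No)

One bar of 2/4 = 8 sixteenth notes, so 3 bars = 24.
Convert each value to sixteenth notes: eighth note = 2; eighth = 2; quarter = 4; sixteenth tied to eighth (sixteenth + eighth) = 3; quarter rest = 4; eighth rest = 2; dotted eighth note = 3; quarter note = 4.
Sum: 2 + 2 + 4 + 3 + 4 + 2 + 3 + 4 = 24.
24 equals 24, so the answer is Yes.

Yes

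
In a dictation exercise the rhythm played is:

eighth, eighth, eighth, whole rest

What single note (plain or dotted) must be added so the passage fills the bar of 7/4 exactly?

The bar of 7/4 = 14 eighth notes.
Working in eighth notes: eighth = 1; eighth = 1; eighth = 1; whole rest = 8.
Sum: 1 + 1 + 1 + 8 = 11.
Remaining: 14 − 11 = 3 eighth notes, which is a dotted quarter note.

dotted quarter note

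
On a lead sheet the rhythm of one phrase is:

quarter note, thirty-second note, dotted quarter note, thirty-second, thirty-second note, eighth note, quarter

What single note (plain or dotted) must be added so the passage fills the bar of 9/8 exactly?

The bar of 9/8 = 36 thirty-second notes.
In thirty-second notes: quarter note = 8; thirty-second note = 1; dotted quarter note = 12; thirty-second = 1; thirty-second note = 1; eighth note = 4; quarter = 8.
Sum: 8 + 1 + 12 + 1 + 1 + 4 + 8 = 35.
Remaining: 36 − 35 = 1 thirty-second note, which is a thirty-second note.

thirty-second note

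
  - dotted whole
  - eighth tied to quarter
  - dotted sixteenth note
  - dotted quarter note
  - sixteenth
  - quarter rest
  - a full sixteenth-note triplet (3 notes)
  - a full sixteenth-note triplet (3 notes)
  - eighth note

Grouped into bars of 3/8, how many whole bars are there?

8

One bar of 3/8 = 12 thirty-second notes.
In thirty-second notes: dotted whole = 48; eighth tied to quarter (eighth + quarter) = 12; dotted sixteenth note = 3; dotted quarter note = 12; sixteenth = 2; quarter rest = 8; a full sixteenth-note triplet (3 notes) (three triplet sixteenths span one eighth) = 4; a full sixteenth-note triplet (3 notes) (three triplet sixteenths span one eighth) = 4; eighth note = 4.
Total: 48 + 12 + 3 + 12 + 2 + 8 + 4 + 4 + 4 = 97.
97 ÷ 12 = 8 complete bars with 1 left over.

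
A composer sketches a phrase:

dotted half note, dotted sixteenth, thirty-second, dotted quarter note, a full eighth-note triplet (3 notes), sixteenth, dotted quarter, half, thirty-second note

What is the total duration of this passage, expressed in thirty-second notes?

79

Convert each value to thirty-second notes: dotted half note = 24; dotted sixteenth = 3; thirty-second = 1; dotted quarter note = 12; a full eighth-note triplet (3 notes) (three triplet eighths span one quarter) = 8; sixteenth = 2; dotted quarter = 12; half = 16; thirty-second note = 1.
Adding: 24 + 3 + 1 + 12 + 8 + 2 + 12 + 16 + 1 = 79 thirty-second notes.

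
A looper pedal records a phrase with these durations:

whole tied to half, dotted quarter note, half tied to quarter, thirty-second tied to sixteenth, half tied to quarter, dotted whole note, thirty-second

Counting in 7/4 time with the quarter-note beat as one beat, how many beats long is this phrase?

One quarter-note beat = 8 thirty-second notes.
Each duration in thirty-second notes: whole tied to half (whole + half) = 48; dotted quarter note = 12; half tied to quarter (half + quarter) = 24; thirty-second tied to sixteenth (thirty-second + sixteenth) = 3; half tied to quarter (half + quarter) = 24; dotted whole note = 48; thirty-second = 1.
Adding: 48 + 12 + 24 + 3 + 24 + 48 + 1 = 160.
160 ÷ 8 = 20 beats.

20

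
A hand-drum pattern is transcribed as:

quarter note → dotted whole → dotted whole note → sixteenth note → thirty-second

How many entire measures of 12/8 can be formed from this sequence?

One bar of 12/8 = 48 thirty-second notes.
In thirty-second notes: quarter note = 8; dotted whole = 48; dotted whole note = 48; sixteenth note = 2; thirty-second = 1.
Sum: 8 + 48 + 48 + 2 + 1 = 107.
107 ÷ 48 = 2 complete bars with 11 left over.

2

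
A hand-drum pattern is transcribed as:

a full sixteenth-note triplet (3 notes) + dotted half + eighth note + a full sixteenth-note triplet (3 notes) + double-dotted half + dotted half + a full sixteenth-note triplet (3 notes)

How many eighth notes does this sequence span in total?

23

In eighth notes: a full sixteenth-note triplet (3 notes) (three triplet sixteenths span one eighth) = 1; dotted half = 6; eighth note = 1; a full sixteenth-note triplet (3 notes) (three triplet sixteenths span one eighth) = 1; double-dotted half = 7; dotted half = 6; a full sixteenth-note triplet (3 notes) (three triplet sixteenths span one eighth) = 1.
Total: 1 + 6 + 1 + 1 + 7 + 6 + 1 = 23 eighth notes.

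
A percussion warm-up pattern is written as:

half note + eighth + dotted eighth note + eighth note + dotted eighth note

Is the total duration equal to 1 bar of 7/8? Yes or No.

No

One bar of 7/8 = 14 sixteenth notes.
Each duration in sixteenth notes: half note = 8; eighth = 2; dotted eighth note = 3; eighth note = 2; dotted eighth note = 3.
Total: 8 + 2 + 3 + 2 + 3 = 18.
18 exceeds 14, so the answer is No.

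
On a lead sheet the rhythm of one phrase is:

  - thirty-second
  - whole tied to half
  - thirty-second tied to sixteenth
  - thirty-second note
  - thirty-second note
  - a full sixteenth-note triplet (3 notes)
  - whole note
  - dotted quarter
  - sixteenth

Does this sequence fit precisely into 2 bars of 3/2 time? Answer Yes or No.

No

One bar of 3/2 = 48 thirty-second notes, so 2 bars = 96.
Working in thirty-second notes: thirty-second = 1; whole tied to half (whole + half) = 48; thirty-second tied to sixteenth (thirty-second + sixteenth) = 3; thirty-second note = 1; thirty-second note = 1; a full sixteenth-note triplet (3 notes) (three triplet sixteenths span one eighth) = 4; whole note = 32; dotted quarter = 12; sixteenth = 2.
Altogether 1 + 48 + 3 + 1 + 1 + 4 + 32 + 12 + 2 = 104.
104 exceeds 96, so the answer is No.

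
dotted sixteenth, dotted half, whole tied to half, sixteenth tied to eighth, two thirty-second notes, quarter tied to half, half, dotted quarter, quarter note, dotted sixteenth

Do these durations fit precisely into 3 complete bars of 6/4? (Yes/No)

One bar of 6/4 = 48 thirty-second notes, so 3 bars = 144.
Working in thirty-second notes: dotted sixteenth = 3; dotted half = 24; whole tied to half (whole + half) = 48; sixteenth tied to eighth (sixteenth + eighth) = 6; thirty-second note = 1; thirty-second note = 1; quarter tied to half (quarter + half) = 24; half = 16; dotted quarter = 12; quarter note = 8; dotted sixteenth = 3.
Altogether 3 + 24 + 48 + 6 + 1 + 1 + 24 + 16 + 12 + 8 + 3 = 146.
146 exceeds 144, so the answer is No.

No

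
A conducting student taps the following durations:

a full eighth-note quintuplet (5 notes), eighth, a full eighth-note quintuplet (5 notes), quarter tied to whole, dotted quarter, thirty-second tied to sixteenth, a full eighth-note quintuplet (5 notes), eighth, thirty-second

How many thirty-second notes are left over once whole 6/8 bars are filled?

16

One bar of 6/8 = 24 thirty-second notes.
Each duration in thirty-second notes: a full eighth-note quintuplet (5 notes) (five quintuplet eighths span one half) = 16; eighth = 4; a full eighth-note quintuplet (5 notes) (five quintuplet eighths span one half) = 16; quarter tied to whole (quarter + whole) = 40; dotted quarter = 12; thirty-second tied to sixteenth (thirty-second + sixteenth) = 3; a full eighth-note quintuplet (5 notes) (five quintuplet eighths span one half) = 16; eighth = 4; thirty-second = 1.
Adding: 16 + 4 + 16 + 40 + 12 + 3 + 16 + 4 + 1 = 112.
112 ÷ 24 = 4 complete bars with 16 thirty-second notes remaining.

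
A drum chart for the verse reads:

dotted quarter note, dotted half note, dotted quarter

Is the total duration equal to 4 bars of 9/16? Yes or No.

No

One bar of 9/16 = 9 sixteenth notes, so 4 bars = 36.
In sixteenth notes: dotted quarter note = 6; dotted half note = 12; dotted quarter = 6.
Total: 6 + 12 + 6 = 24.
24 falls short of 36, so the answer is No.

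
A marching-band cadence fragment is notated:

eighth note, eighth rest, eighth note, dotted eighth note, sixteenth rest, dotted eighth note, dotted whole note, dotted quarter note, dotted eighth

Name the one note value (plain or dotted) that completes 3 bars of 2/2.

3 bars of 2/2 = 48 sixteenth notes.
Express everything in sixteenth notes: eighth note = 2; eighth rest = 2; eighth note = 2; dotted eighth note = 3; sixteenth rest = 1; dotted eighth note = 3; dotted whole note = 24; dotted quarter note = 6; dotted eighth = 3.
Adding: 2 + 2 + 2 + 3 + 1 + 3 + 24 + 6 + 3 = 46.
Remaining: 48 − 46 = 2 sixteenth notes, which is a eighth note.

eighth note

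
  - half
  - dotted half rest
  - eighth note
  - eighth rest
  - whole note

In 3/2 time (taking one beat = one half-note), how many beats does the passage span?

5

One half-note beat = 4 eighth notes.
Working in eighth notes: half = 4; dotted half rest = 6; eighth note = 1; eighth rest = 1; whole note = 8.
Total: 4 + 6 + 1 + 1 + 8 = 20.
20 ÷ 4 = 5 beats.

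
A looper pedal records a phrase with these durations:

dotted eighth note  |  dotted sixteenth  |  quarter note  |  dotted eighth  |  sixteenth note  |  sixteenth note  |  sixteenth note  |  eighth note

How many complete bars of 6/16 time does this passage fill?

One bar of 6/16 = 12 thirty-second notes.
Express everything in thirty-second notes: dotted eighth note = 6; dotted sixteenth = 3; quarter note = 8; dotted eighth = 6; sixteenth note = 2; sixteenth note = 2; sixteenth note = 2; eighth note = 4.
Altogether 6 + 3 + 8 + 6 + 2 + 2 + 2 + 4 = 33.
33 ÷ 12 = 2 complete bars with 9 left over.

2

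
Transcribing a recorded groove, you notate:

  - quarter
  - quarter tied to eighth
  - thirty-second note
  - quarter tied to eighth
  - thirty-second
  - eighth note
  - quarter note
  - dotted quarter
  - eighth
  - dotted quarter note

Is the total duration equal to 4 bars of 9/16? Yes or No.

No

One bar of 9/16 = 18 thirty-second notes, so 4 bars = 72.
Express everything in thirty-second notes: quarter = 8; quarter tied to eighth (quarter + eighth) = 12; thirty-second note = 1; quarter tied to eighth (quarter + eighth) = 12; thirty-second = 1; eighth note = 4; quarter note = 8; dotted quarter = 12; eighth = 4; dotted quarter note = 12.
Total: 8 + 12 + 1 + 12 + 1 + 4 + 8 + 12 + 4 + 12 = 74.
74 exceeds 72, so the answer is No.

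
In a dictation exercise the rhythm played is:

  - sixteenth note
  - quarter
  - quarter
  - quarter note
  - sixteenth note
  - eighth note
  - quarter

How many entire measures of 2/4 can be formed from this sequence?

2

One bar of 2/4 = 8 sixteenth notes.
Express everything in sixteenth notes: sixteenth note = 1; quarter = 4; quarter = 4; quarter note = 4; sixteenth note = 1; eighth note = 2; quarter = 4.
Total: 1 + 4 + 4 + 4 + 1 + 2 + 4 = 20.
20 ÷ 8 = 2 complete bars with 4 left over.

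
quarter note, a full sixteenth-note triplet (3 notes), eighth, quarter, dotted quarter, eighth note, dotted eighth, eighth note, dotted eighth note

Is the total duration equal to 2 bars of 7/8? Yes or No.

Yes

One bar of 7/8 = 14 sixteenth notes, so 2 bars = 28.
In sixteenth notes: quarter note = 4; a full sixteenth-note triplet (3 notes) (three triplet sixteenths span one eighth) = 2; eighth = 2; quarter = 4; dotted quarter = 6; eighth note = 2; dotted eighth = 3; eighth note = 2; dotted eighth note = 3.
Adding: 4 + 2 + 2 + 4 + 6 + 2 + 3 + 2 + 3 = 28.
28 equals 28, so the answer is Yes.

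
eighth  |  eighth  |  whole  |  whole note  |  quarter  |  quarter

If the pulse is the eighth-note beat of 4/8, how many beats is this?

One eighth-note beat = 2 sixteenth notes.
In sixteenth notes: eighth = 2; eighth = 2; whole = 16; whole note = 16; quarter = 4; quarter = 4.
Sum: 2 + 2 + 16 + 16 + 4 + 4 = 44.
44 ÷ 2 = 22 beats.

22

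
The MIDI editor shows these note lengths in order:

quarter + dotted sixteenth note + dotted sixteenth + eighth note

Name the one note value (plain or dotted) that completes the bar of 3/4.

The bar of 3/4 = 24 thirty-second notes.
In thirty-second notes: quarter = 8; dotted sixteenth note = 3; dotted sixteenth = 3; eighth note = 4.
Total: 8 + 3 + 3 + 4 = 18.
Remaining: 24 − 18 = 6 thirty-second notes, which is a dotted eighth note.

dotted eighth note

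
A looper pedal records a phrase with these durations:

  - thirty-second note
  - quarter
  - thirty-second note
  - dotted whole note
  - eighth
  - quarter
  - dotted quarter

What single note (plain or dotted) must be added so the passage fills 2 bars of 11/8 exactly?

dotted eighth note

2 bars of 11/8 = 88 thirty-second notes.
In thirty-second notes: thirty-second note = 1; quarter = 8; thirty-second note = 1; dotted whole note = 48; eighth = 4; quarter = 8; dotted quarter = 12.
Total: 1 + 8 + 1 + 48 + 4 + 8 + 12 = 82.
Remaining: 88 − 82 = 6 thirty-second notes, which is a dotted eighth note.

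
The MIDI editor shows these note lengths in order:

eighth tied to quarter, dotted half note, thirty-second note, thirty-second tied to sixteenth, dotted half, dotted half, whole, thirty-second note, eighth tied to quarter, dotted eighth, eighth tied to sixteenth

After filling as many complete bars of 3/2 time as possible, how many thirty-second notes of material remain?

1

One bar of 3/2 = 48 thirty-second notes.
Each duration in thirty-second notes: eighth tied to quarter (eighth + quarter) = 12; dotted half note = 24; thirty-second note = 1; thirty-second tied to sixteenth (thirty-second + sixteenth) = 3; dotted half = 24; dotted half = 24; whole = 32; thirty-second note = 1; eighth tied to quarter (eighth + quarter) = 12; dotted eighth = 6; eighth tied to sixteenth (eighth + sixteenth) = 6.
Adding: 12 + 24 + 1 + 3 + 24 + 24 + 32 + 1 + 12 + 6 + 6 = 145.
145 ÷ 48 = 3 complete bars with 1 thirty-second note remaining.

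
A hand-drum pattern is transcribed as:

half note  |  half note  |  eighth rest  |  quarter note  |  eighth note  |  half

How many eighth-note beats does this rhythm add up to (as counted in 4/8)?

One eighth-note beat = 2 sixteenth notes.
Express everything in sixteenth notes: half note = 8; half note = 8; eighth rest = 2; quarter note = 4; eighth note = 2; half = 8.
Total: 8 + 8 + 2 + 4 + 2 + 8 = 32.
32 ÷ 2 = 16 beats.

16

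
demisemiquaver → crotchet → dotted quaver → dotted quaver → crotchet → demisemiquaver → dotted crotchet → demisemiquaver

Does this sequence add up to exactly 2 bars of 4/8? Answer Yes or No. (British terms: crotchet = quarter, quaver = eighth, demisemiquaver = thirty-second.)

One bar of 4/8 = 16 thirty-second notes, so 2 bars = 32.
Each duration in thirty-second notes: demisemiquaver = 1; crotchet = 8; dotted quaver = 6; dotted quaver = 6; crotchet = 8; demisemiquaver = 1; dotted crotchet = 12; demisemiquaver = 1.
Altogether 1 + 8 + 6 + 6 + 8 + 1 + 12 + 1 = 43.
43 exceeds 32, so the answer is No.

No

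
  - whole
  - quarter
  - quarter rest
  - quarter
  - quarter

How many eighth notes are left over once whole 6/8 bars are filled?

One bar of 6/8 = 3 quarter notes.
In quarter notes: whole = 4; quarter = 1; quarter rest = 1; quarter = 1; quarter = 1.
Adding: 4 + 1 + 1 + 1 + 1 = 8.
8 ÷ 3 = 2 complete bars with 2 quarter notes remaining = 4 eighth notes.

4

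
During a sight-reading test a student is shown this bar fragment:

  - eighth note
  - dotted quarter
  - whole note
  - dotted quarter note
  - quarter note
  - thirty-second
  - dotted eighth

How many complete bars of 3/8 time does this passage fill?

One bar of 3/8 = 12 thirty-second notes.
Working in thirty-second notes: eighth note = 4; dotted quarter = 12; whole note = 32; dotted quarter note = 12; quarter note = 8; thirty-second = 1; dotted eighth = 6.
Altogether 4 + 12 + 32 + 12 + 8 + 1 + 6 = 75.
75 ÷ 12 = 6 complete bars with 3 left over.

6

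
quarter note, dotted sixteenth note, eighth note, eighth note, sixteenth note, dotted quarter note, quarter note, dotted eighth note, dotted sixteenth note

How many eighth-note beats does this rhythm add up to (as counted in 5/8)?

12.5

One eighth-note beat = 4 thirty-second notes.
Working in thirty-second notes: quarter note = 8; dotted sixteenth note = 3; eighth note = 4; eighth note = 4; sixteenth note = 2; dotted quarter note = 12; quarter note = 8; dotted eighth note = 6; dotted sixteenth note = 3.
Sum: 8 + 3 + 4 + 4 + 2 + 12 + 8 + 6 + 3 = 50.
50 ÷ 4 = 12.5 beats.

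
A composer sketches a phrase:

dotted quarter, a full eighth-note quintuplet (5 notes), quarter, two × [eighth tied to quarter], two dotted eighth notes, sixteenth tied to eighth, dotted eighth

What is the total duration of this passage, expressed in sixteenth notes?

Each duration in sixteenth notes: dotted quarter = 6; a full eighth-note quintuplet (5 notes) (five quintuplet eighths span one half) = 8; quarter = 4; eighth tied to quarter (eighth + quarter) = 6; eighth tied to quarter (eighth + quarter) = 6; dotted eighth note = 3; dotted eighth note = 3; sixteenth tied to eighth (sixteenth + eighth) = 3; dotted eighth = 3.
Total: 6 + 8 + 4 + 6 + 6 + 3 + 3 + 3 + 3 = 42 sixteenth notes.

42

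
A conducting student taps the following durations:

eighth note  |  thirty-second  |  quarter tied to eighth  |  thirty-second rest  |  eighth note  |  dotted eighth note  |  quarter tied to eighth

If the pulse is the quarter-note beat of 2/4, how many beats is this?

5

One quarter-note beat = 8 thirty-second notes.
Working in thirty-second notes: eighth note = 4; thirty-second = 1; quarter tied to eighth (quarter + eighth) = 12; thirty-second rest = 1; eighth note = 4; dotted eighth note = 6; quarter tied to eighth (quarter + eighth) = 12.
Adding: 4 + 1 + 12 + 1 + 4 + 6 + 12 = 40.
40 ÷ 8 = 5 beats.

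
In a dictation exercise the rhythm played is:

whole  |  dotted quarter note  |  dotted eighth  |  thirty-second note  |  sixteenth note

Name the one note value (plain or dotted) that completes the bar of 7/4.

The bar of 7/4 = 56 thirty-second notes.
Convert each value to thirty-second notes: whole = 32; dotted quarter note = 12; dotted eighth = 6; thirty-second note = 1; sixteenth note = 2.
Sum: 32 + 12 + 6 + 1 + 2 = 53.
Remaining: 56 − 53 = 3 thirty-second notes, which is a dotted sixteenth note.

dotted sixteenth note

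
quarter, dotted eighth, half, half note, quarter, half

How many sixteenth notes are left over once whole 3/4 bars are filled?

11

One bar of 3/4 = 12 sixteenth notes.
Working in sixteenth notes: quarter = 4; dotted eighth = 3; half = 8; half note = 8; quarter = 4; half = 8.
Sum: 4 + 3 + 8 + 8 + 4 + 8 = 35.
35 ÷ 12 = 2 complete bars with 11 sixteenth notes remaining.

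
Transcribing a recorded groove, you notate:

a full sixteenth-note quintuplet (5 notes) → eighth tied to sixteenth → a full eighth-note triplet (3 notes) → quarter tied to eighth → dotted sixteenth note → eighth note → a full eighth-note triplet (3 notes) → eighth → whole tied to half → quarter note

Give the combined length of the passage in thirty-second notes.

Working in thirty-second notes: a full sixteenth-note quintuplet (5 notes) (five quintuplet sixteenths span one quarter) = 8; eighth tied to sixteenth (eighth + sixteenth) = 6; a full eighth-note triplet (3 notes) (three triplet eighths span one quarter) = 8; quarter tied to eighth (quarter + eighth) = 12; dotted sixteenth note = 3; eighth note = 4; a full eighth-note triplet (3 notes) (three triplet eighths span one quarter) = 8; eighth = 4; whole tied to half (whole + half) = 48; quarter note = 8.
Altogether 8 + 6 + 8 + 12 + 3 + 4 + 8 + 4 + 48 + 8 = 109 thirty-second notes.

109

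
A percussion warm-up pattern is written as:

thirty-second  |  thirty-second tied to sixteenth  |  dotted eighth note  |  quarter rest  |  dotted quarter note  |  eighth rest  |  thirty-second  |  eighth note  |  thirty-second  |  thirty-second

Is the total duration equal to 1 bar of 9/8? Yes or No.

One bar of 9/8 = 36 thirty-second notes.
Express everything in thirty-second notes: thirty-second = 1; thirty-second tied to sixteenth (thirty-second + sixteenth) = 3; dotted eighth note = 6; quarter rest = 8; dotted quarter note = 12; eighth rest = 4; thirty-second = 1; eighth note = 4; thirty-second = 1; thirty-second = 1.
Altogether 1 + 3 + 6 + 8 + 12 + 4 + 1 + 4 + 1 + 1 = 41.
41 exceeds 36, so the answer is No.

No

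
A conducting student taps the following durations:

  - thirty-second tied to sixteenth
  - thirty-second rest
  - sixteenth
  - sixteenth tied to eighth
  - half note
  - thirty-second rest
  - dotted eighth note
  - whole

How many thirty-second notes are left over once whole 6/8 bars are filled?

One bar of 6/8 = 24 thirty-second notes.
Convert each value to thirty-second notes: thirty-second tied to sixteenth (thirty-second + sixteenth) = 3; thirty-second rest = 1; sixteenth = 2; sixteenth tied to eighth (sixteenth + eighth) = 6; half note = 16; thirty-second rest = 1; dotted eighth note = 6; whole = 32.
Altogether 3 + 1 + 2 + 6 + 16 + 1 + 6 + 32 = 67.
67 ÷ 24 = 2 complete bars with 19 thirty-second notes remaining.

19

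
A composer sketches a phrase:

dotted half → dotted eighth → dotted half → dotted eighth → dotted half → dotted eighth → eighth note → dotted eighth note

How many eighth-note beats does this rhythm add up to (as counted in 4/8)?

One eighth-note beat = 2 sixteenth notes.
Working in sixteenth notes: dotted half = 12; dotted eighth = 3; dotted half = 12; dotted eighth = 3; dotted half = 12; dotted eighth = 3; eighth note = 2; dotted eighth note = 3.
Adding: 12 + 3 + 12 + 3 + 12 + 3 + 2 + 3 = 50.
50 ÷ 2 = 25 beats.

25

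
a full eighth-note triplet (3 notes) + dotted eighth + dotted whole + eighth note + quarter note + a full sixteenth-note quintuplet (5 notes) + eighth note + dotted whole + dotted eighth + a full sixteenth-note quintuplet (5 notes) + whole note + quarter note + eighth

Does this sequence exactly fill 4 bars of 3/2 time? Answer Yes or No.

Yes

One bar of 3/2 = 24 sixteenth notes, so 4 bars = 96.
Convert each value to sixteenth notes: a full eighth-note triplet (3 notes) (three triplet eighths span one quarter) = 4; dotted eighth = 3; dotted whole = 24; eighth note = 2; quarter note = 4; a full sixteenth-note quintuplet (5 notes) (five quintuplet sixteenths span one quarter) = 4; eighth note = 2; dotted whole = 24; dotted eighth = 3; a full sixteenth-note quintuplet (5 notes) (five quintuplet sixteenths span one quarter) = 4; whole note = 16; quarter note = 4; eighth = 2.
Total: 4 + 3 + 24 + 2 + 4 + 4 + 2 + 24 + 3 + 4 + 16 + 4 + 2 = 96.
96 equals 96, so the answer is Yes.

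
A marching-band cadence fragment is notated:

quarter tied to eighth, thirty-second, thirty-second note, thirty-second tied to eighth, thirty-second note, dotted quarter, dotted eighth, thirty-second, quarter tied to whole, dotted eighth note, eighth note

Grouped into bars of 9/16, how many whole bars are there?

One bar of 9/16 = 18 thirty-second notes.
Convert each value to thirty-second notes: quarter tied to eighth (quarter + eighth) = 12; thirty-second = 1; thirty-second note = 1; thirty-second tied to eighth (thirty-second + eighth) = 5; thirty-second note = 1; dotted quarter = 12; dotted eighth = 6; thirty-second = 1; quarter tied to whole (quarter + whole) = 40; dotted eighth note = 6; eighth note = 4.
Total: 12 + 1 + 1 + 5 + 1 + 12 + 6 + 1 + 40 + 6 + 4 = 89.
89 ÷ 18 = 4 complete bars with 17 left over.

4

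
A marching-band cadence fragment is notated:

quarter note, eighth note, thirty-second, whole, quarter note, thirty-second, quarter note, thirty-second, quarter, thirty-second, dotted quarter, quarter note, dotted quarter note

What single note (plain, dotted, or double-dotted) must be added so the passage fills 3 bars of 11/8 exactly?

double-dotted half note

3 bars of 11/8 = 132 thirty-second notes.
Each duration in thirty-second notes: quarter note = 8; eighth note = 4; thirty-second = 1; whole = 32; quarter note = 8; thirty-second = 1; quarter note = 8; thirty-second = 1; quarter = 8; thirty-second = 1; dotted quarter = 12; quarter note = 8; dotted quarter note = 12.
Sum: 8 + 4 + 1 + 32 + 8 + 1 + 8 + 1 + 8 + 1 + 12 + 8 + 12 = 104.
Remaining: 132 − 104 = 28 thirty-second notes, which is a double-dotted half note.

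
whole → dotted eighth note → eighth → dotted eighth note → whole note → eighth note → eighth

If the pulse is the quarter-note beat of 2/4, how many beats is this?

One quarter-note beat = 4 sixteenth notes.
In sixteenth notes: whole = 16; dotted eighth note = 3; eighth = 2; dotted eighth note = 3; whole note = 16; eighth note = 2; eighth = 2.
Sum: 16 + 3 + 2 + 3 + 16 + 2 + 2 = 44.
44 ÷ 4 = 11 beats.

11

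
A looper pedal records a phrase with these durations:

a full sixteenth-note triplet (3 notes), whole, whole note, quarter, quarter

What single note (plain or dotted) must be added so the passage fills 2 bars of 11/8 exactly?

eighth note

2 bars of 11/8 = 22 eighth notes.
Each duration in eighth notes: a full sixteenth-note triplet (3 notes) (three triplet sixteenths span one eighth) = 1; whole = 8; whole note = 8; quarter = 2; quarter = 2.
Altogether 1 + 8 + 8 + 2 + 2 = 21.
Remaining: 22 − 21 = 1 eighth note, which is a eighth note.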